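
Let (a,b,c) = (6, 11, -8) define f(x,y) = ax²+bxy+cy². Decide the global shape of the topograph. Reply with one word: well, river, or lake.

D = b²−4ac = 11² − 4·6·(-8) = 313
D > 0 non-square ⇒ indefinite ⇒ periodic river

river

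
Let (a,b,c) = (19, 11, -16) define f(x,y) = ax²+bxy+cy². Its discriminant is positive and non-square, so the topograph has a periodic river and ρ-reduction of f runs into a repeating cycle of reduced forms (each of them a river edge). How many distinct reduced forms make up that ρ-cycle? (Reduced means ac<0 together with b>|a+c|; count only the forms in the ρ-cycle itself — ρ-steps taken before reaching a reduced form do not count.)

D = 1337, ⌊√D⌋ = 36
river: ρ → (-16,21,14)
river: ρ → (14,35,-2)
river: ρ → (-2,33,31)
river: ρ → (31,29,-4)
river: ρ → (-4,35,7)
river: ρ → (7,35,-4)
river: ρ → (-4,29,31)
river: ρ → (31,33,-2)
river: ρ → (-2,35,14)
river: ρ → (14,21,-16)
river: ρ → (-16,11,19)
river: ρ → (19,27,-8)
river: ρ → (-8,21,28)
river: ρ → (28,35,-1)
river: ρ → (-1,35,28)
river: ρ → (28,21,-8)
river: ρ → (-8,27,19)
river: ρ → (19,11,-16)
ρ-cycle length = 18 (tail of 0 descent steps not counted)

18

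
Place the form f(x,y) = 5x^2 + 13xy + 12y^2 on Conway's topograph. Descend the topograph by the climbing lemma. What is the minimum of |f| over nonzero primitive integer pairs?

translate: b→3 (≡13 mod 10), so (5,13,12)→(5,3,4)
flip: (5,3,4)→(4,-3,5)
reduced (well bottom): (4,-3,5) with a≤c, −a<b≤a
well minimum = a = 4

4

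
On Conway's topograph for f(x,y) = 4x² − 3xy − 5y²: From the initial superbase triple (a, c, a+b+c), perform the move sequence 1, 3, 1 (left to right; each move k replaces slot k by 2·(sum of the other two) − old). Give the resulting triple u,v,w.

start (4,-5,-4) = (f(1,0),f(0,1),f(1,1))
replace slot 1: 2·((-5)+(-4)) − 4 = -22 → (-22,-5,-4)
replace slot 3: 2·((-22)+(-5)) − (-4) = -50 → (-22,-5,-50)
replace slot 1: 2·((-5)+(-50)) − (-22) = -88 → (-88,-5,-50)

-88,-5,-50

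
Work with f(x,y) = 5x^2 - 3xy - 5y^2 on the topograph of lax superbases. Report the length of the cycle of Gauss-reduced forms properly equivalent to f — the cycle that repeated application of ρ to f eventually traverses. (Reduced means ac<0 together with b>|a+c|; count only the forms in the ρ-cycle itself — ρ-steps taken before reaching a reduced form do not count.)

D = 109, ⌊√D⌋ = 10
descent: ρ → (-5,3,5)  [lands on river]
river: ρ → (5,7,-3)
river: ρ → (-3,5,7)
river: ρ → (7,9,-1)
river: ρ → (-1,9,7)
river: ρ → (7,5,-3)
river: ρ → (-3,7,5)
river: ρ → (5,3,-5)
river: ρ → (-5,7,3)
river: ρ → (3,5,-7)
river: ρ → (-7,9,1)
river: ρ → (1,9,-7)
river: ρ → (-7,5,3)
river: ρ → (3,7,-5)
ρ-cycle length = 14 (tail of 1 descent step not counted)

14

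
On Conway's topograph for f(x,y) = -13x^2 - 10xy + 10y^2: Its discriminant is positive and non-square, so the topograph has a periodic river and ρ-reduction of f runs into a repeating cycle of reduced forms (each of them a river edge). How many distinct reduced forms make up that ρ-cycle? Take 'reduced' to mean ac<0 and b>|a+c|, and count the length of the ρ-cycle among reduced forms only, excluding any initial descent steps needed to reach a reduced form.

D = 620, ⌊√D⌋ = 24
descent: ρ → (10,10,-13)  [lands on river]
river: ρ → (-13,16,7)
river: ρ → (7,12,-17)
river: ρ → (-17,22,2)
river: ρ → (2,22,-17)
river: ρ → (-17,12,7)
river: ρ → (7,16,-13)
river: ρ → (-13,10,10)
ρ-cycle length = 8 (tail of 1 descent step not counted)

8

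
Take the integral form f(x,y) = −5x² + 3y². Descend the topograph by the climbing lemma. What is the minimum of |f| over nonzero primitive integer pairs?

descent: ρ → (3,6,-2)  [lands on river]
river: ρ → (-2,6,3)
closes: descent 1, river 2
min |a| on river = 2

2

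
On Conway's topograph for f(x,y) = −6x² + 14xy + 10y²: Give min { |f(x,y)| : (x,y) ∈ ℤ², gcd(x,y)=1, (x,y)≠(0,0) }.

river: ρ → (10,6,-10)
river: ρ → (-10,14,6)
river: ρ → (6,10,-14)
river: ρ → (-14,18,2)
river: ρ → (2,18,-14)
river: ρ → (-14,10,6)
river: ρ → (6,14,-10)
river: ρ → (-10,6,10)
river: ρ → (10,14,-6)
river: ρ → (-6,10,14)
river: ρ → (14,18,-2)
river: ρ → (-2,18,14)
river: ρ → (14,10,-6)
river: ρ → (-6,14,10)
closes: descent 0, river 14
min |a| on river = 2

2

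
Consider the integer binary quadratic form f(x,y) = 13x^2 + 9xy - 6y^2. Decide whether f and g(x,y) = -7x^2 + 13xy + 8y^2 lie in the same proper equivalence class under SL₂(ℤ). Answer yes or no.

D₁ = 393, D₂ = 393
river cycle of f (length 16): (-6, 15, 7), (7, 13, -8), (-8, 19, 1), (1, 19, -8), (-8, 13, 7), (7, 15, -6), (-6, 9, 13), (13, 17, -2), (-2, 19, 4), (4, 13, -14), … (6 more)
river cycle of g (length 16): (8, 19, -1), (-1, 19, 8), (8, 13, -7), (-7, 15, 6), (6, 9, -13), (-13, 17, 2), (2, 19, -4), (-4, 13, 14), (14, 15, -3), (-3, 15, 14), … (6 more)
cycles differ ⇒ inequivalent

no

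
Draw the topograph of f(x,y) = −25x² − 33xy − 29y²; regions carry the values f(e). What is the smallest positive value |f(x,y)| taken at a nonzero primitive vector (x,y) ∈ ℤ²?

translate: b→-17 (≡33 mod 50), so (25,33,29)→(25,-17,21)
flip: (25,-17,21)→(21,17,25)
reduced (well bottom): (21,17,25) with a≤c, −a<b≤a
well minimum |f| = |-21| = 21 (negative-definite)

21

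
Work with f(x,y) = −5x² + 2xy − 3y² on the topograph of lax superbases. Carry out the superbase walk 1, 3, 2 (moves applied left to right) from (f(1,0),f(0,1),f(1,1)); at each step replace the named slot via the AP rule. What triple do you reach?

start (-5,-3,-6) = (f(1,0),f(0,1),f(1,1))
replace slot 1: 2·((-3)+(-6)) − (-5) = -13 → (-13,-3,-6)
replace slot 3: 2·((-13)+(-3)) − (-6) = -26 → (-13,-3,-26)
replace slot 2: 2·((-13)+(-26)) − (-3) = -75 → (-13,-75,-26)

-13,-75,-26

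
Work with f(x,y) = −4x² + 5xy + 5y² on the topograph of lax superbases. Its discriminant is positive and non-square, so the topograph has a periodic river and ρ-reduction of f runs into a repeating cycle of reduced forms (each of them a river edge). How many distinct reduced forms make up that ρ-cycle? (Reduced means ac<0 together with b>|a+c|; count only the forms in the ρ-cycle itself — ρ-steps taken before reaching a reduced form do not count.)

D = 105, ⌊√D⌋ = 10
river: ρ → (5,5,-4)
river: ρ → (-4,3,6)
river: ρ → (6,9,-1)
river: ρ → (-1,9,6)
river: ρ → (6,3,-4)
river: ρ → (-4,5,5)
ρ-cycle length = 6 (tail of 0 descent steps not counted)

6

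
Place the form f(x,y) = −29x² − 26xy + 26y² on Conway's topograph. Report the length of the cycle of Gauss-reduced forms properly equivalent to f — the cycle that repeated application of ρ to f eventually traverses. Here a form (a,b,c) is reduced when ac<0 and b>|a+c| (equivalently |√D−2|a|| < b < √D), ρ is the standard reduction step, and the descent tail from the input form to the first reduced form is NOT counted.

D = 3692, ⌊√D⌋ = 60
descent: ρ → (26,26,-29)  [lands on river]
river: ρ → (-29,32,23)
river: ρ → (23,60,-1)
river: ρ → (-1,60,23)
river: ρ → (23,32,-29)
river: ρ → (-29,26,26)
ρ-cycle length = 6 (tail of 1 descent step not counted)

6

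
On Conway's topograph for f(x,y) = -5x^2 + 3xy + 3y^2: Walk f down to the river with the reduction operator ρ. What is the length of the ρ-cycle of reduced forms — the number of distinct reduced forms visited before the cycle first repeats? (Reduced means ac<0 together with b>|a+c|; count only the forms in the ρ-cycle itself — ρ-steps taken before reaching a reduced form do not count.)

D = 69, ⌊√D⌋ = 8
river: ρ → (3,3,-5)
river: ρ → (-5,7,1)
river: ρ → (1,7,-5)
river: ρ → (-5,3,3)
ρ-cycle length = 4 (tail of 0 descent steps not counted)

4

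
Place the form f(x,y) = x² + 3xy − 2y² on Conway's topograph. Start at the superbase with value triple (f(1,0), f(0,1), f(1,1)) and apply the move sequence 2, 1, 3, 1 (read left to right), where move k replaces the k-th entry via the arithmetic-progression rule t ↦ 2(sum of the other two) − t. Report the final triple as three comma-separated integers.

start (1,-2,2) = (f(1,0),f(0,1),f(1,1))
replace slot 2: 2·(1+2) − (-2) = 8 → (1,8,2)
replace slot 1: 2·(8+2) − 1 = 19 → (19,8,2)
replace slot 3: 2·(19+8) − 2 = 52 → (19,8,52)
replace slot 1: 2·(8+52) − 19 = 101 → (101,8,52)

101,8,52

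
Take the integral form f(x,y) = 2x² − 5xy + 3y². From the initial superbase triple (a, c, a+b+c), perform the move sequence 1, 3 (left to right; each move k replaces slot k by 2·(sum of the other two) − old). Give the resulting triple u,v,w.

start (2,3,0) = (f(1,0),f(0,1),f(1,1))
replace slot 1: 2·(3+0) − 2 = 4 → (4,3,0)
replace slot 3: 2·(4+3) − 0 = 14 → (4,3,14)

4,3,14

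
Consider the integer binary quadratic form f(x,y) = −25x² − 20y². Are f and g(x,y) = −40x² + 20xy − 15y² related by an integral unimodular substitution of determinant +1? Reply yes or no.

D₁ = -2000, D₂ = -2000
f is negative-definite; reduce −f:
−f: flip: (25,0,20)→(20,0,25)
−f: reduced (well bottom): (20,0,25) with a≤c, −a<b≤a
flip sign back: reduced form of f is (-20,0,-25)
g is negative-definite; reduce −g:
−g: flip: (40,-20,15)→(15,20,40)
−g: translate: b→-10 (≡20 mod 30), so (15,20,40)→(15,-10,35)
−g: reduced (well bottom): (15,-10,35) with a≤c, −a<b≤a
flip sign back: reduced form of g is (-15,10,-35)
reduced forms (-20, 0, -25) vs (-15, 10, -35) ⇒ inequivalent

no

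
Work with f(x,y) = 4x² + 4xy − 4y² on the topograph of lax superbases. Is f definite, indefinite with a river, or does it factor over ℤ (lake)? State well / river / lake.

D = b²−4ac = 4² − 4·4·(-4) = 80
D > 0 non-square ⇒ indefinite ⇒ periodic river

river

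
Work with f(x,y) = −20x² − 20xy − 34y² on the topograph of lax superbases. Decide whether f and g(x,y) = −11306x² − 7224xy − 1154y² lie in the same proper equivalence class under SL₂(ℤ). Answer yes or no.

D₁ = -2320, D₂ = -2320
f is negative-definite; reduce −f:
−f: reduced (well bottom): (20,20,34) with a≤c, −a<b≤a
flip sign back: reduced form of f is (-20,-20,-34)
g is negative-definite; reduce −g:
−g: flip: (11306,7224,1154)→(1154,-7224,11306)
−g: translate: b→-300 (≡-7224 mod 2308), so (1154,-7224,11306)→(1154,-300,20)
−g: flip: (1154,-300,20)→(20,300,1154)
−g: translate: b→20 (≡300 mod 40), so (20,300,1154)→(20,20,34)
−g: reduced (well bottom): (20,20,34) with a≤c, −a<b≤a
flip sign back: reduced form of g is (-20,-20,-34)
reduced forms (-20, -20, -34) vs (-20, -20, -34) ⇒ equivalent

yes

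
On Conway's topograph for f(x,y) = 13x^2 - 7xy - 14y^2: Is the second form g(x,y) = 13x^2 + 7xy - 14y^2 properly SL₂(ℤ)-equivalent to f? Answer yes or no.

D₁ = 777, D₂ = 777
river cycle of f (length 6): (-14, 7, 13), (13, 19, -8), (-8, 13, 19), (19, 25, -2), (-2, 27, 6), (6, 21, -14)
river cycle of g (length 6): (-14, 21, 6), (6, 27, -2), (-2, 25, 19), (19, 13, -8), (-8, 19, 13), (13, 7, -14)
cycles differ ⇒ inequivalent

no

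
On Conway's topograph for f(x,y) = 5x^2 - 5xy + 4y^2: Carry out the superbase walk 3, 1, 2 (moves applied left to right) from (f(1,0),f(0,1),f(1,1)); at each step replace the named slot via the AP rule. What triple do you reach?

start (5,4,4) = (f(1,0),f(0,1),f(1,1))
replace slot 3: 2·(5+4) − 4 = 14 → (5,4,14)
replace slot 1: 2·(4+14) − 5 = 31 → (31,4,14)
replace slot 2: 2·(31+14) − 4 = 86 → (31,86,14)

31,86,14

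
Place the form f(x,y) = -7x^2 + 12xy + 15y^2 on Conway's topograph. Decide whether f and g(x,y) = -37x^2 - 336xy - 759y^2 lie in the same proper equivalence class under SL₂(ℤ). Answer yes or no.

D₁ = 564, D₂ = 564
river cycle of f (length 6): (15, 18, -4), (-4, 22, 5), (5, 18, -12), (-12, 6, 11), (11, 16, -7), (-7, 12, 15)
river cycle of g (length 6): (-4, 22, 5), (5, 18, -12), (-12, 6, 11), (11, 16, -7), (-7, 12, 15), (15, 18, -4)
cycles coincide ⇒ equivalent

yes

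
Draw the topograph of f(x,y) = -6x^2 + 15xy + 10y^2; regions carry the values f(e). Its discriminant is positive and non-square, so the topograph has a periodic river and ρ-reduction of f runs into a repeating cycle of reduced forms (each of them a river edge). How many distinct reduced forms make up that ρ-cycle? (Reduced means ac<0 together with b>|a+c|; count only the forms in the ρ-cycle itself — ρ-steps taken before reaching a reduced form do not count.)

D = 465, ⌊√D⌋ = 21
river: ρ → (10,5,-11)
river: ρ → (-11,17,4)
river: ρ → (4,15,-15)
river: ρ → (-15,15,4)
river: ρ → (4,17,-11)
river: ρ → (-11,5,10)
river: ρ → (10,15,-6)
river: ρ → (-6,21,1)
river: ρ → (1,21,-6)
river: ρ → (-6,15,10)
ρ-cycle length = 10 (tail of 0 descent steps not counted)

10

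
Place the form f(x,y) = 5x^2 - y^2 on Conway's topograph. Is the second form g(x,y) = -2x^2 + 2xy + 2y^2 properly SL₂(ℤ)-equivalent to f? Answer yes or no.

D₁ = 20, D₂ = 20
river cycle of f (length 2): (-1, 4, 1), (1, 4, -1)
river cycle of g (length 2): (2, 2, -2), (-2, 2, 2)
cycles differ ⇒ inequivalent

no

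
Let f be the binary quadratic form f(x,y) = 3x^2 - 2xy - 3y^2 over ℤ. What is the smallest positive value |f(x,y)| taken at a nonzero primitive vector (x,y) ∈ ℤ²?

descent: ρ → (-3,2,3)  [lands on river]
river: ρ → (3,4,-2)
river: ρ → (-2,4,3)
river: ρ → (3,2,-3)
river: ρ → (-3,4,2)
river: ρ → (2,4,-3)
closes: descent 1, river 6
min |a| on river = 2

2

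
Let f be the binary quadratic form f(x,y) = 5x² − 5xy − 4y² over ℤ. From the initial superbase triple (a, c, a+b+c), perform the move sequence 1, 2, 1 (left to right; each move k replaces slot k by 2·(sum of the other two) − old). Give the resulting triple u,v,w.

start (5,-4,-4) = (f(1,0),f(0,1),f(1,1))
replace slot 1: 2·((-4)+(-4)) − 5 = -21 → (-21,-4,-4)
replace slot 2: 2·((-21)+(-4)) − (-4) = -46 → (-21,-46,-4)
replace slot 1: 2·((-46)+(-4)) − (-21) = -79 → (-79,-46,-4)

-79,-46,-4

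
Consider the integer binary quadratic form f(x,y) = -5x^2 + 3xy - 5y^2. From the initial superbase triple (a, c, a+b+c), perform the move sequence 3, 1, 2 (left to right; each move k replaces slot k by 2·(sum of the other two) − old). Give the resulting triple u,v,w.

start (-5,-5,-7) = (f(1,0),f(0,1),f(1,1))
replace slot 3: 2·((-5)+(-5)) − (-7) = -13 → (-5,-5,-13)
replace slot 1: 2·((-5)+(-13)) − (-5) = -31 → (-31,-5,-13)
replace slot 2: 2·((-31)+(-13)) − (-5) = -83 → (-31,-83,-13)

-31,-83,-13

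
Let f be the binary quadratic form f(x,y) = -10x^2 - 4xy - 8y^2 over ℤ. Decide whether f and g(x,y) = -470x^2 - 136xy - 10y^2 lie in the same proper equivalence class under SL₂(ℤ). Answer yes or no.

D₁ = -304, D₂ = -304
f is negative-definite; reduce −f:
−f: flip: (10,4,8)→(8,-4,10)
−f: reduced (well bottom): (8,-4,10) with a≤c, −a<b≤a
flip sign back: reduced form of f is (-8,4,-10)
g is negative-definite; reduce −g:
−g: flip: (470,136,10)→(10,-136,470)
−g: translate: b→4 (≡-136 mod 20), so (10,-136,470)→(10,4,8)
−g: flip: (10,4,8)→(8,-4,10)
−g: reduced (well bottom): (8,-4,10) with a≤c, −a<b≤a
flip sign back: reduced form of g is (-8,4,-10)
reduced forms (-8, 4, -10) vs (-8, 4, -10) ⇒ equivalent

yes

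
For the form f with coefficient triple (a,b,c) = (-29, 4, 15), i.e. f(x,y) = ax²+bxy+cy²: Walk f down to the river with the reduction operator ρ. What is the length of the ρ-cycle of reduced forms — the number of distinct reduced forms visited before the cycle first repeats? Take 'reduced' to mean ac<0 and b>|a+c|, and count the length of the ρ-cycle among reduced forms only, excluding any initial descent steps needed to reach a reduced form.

D = 1756, ⌊√D⌋ = 41
descent: ρ → (15,26,-18)  [lands on river]
river: ρ → (-18,10,23)
river: ρ → (23,36,-5)
river: ρ → (-5,34,30)
river: ρ → (30,26,-9)
river: ρ → (-9,28,27)
river: ρ → (27,26,-10)
river: ρ → (-10,34,15)
ρ-cycle length = 8 (tail of 1 descent step not counted)

8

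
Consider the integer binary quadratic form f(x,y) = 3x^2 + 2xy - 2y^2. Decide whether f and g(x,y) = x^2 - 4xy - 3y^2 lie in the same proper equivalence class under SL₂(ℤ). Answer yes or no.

D₁ = 28, D₂ = 28
river cycle of f (length 4): (-2, 2, 3), (3, 4, -1), (-1, 4, 3), (3, 2, -2)
river cycle of g (length 4): (-3, 4, 1), (1, 4, -3), (-3, 2, 2), (2, 2, -3)
cycles differ ⇒ inequivalent

no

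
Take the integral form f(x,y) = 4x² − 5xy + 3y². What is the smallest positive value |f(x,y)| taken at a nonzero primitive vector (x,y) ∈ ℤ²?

translate: b→3 (≡-5 mod 8), so (4,-5,3)→(4,3,2)
flip: (4,3,2)→(2,-3,4)
translate: b→1 (≡-3 mod 4), so (2,-3,4)→(2,1,3)
reduced (well bottom): (2,1,3) with a≤c, −a<b≤a
well minimum = a = 2

2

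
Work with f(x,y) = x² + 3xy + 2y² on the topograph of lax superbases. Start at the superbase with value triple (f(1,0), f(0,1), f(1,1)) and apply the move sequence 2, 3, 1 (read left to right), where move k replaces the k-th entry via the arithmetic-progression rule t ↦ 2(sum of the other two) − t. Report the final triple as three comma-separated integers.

start (1,2,6) = (f(1,0),f(0,1),f(1,1))
replace slot 2: 2·(1+6) − 2 = 12 → (1,12,6)
replace slot 3: 2·(1+12) − 6 = 20 → (1,12,20)
replace slot 1: 2·(12+20) − 1 = 63 → (63,12,20)

63,12,20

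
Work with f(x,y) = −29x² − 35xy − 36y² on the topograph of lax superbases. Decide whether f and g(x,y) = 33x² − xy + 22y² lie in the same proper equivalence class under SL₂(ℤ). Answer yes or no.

D₁ = -2951, D₂ = -2903
discriminants differ ⇒ not SL₂(ℤ)-equivalent

no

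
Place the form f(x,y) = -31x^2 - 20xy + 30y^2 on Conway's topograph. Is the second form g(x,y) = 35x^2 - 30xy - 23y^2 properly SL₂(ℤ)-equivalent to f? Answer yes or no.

D₁ = 4120, D₂ = 4120
river cycle of f (length 26): (30, 20, -31), (-31, 42, 19), (19, 34, -39), (-39, 44, 14), (14, 40, -45), (-45, 50, 9), (9, 58, -21), (-21, 26, 41), (41, 56, -6), (-6, 64, 1), … (16 more)
river cycle of g (length 22): (-23, 30, 35), (35, 40, -18), (-18, 32, 43), (43, 54, -7), (-7, 58, 27), (27, 50, -15), (-15, 40, 42), (42, 44, -13), (-13, 60, 10), (10, 60, -13), … (12 more)
cycles differ ⇒ inequivalent

no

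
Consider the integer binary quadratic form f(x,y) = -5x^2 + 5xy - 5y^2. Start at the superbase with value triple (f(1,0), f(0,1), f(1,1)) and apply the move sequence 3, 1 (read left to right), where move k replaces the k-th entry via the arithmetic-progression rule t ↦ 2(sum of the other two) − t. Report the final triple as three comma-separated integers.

start (-5,-5,-5) = (f(1,0),f(0,1),f(1,1))
replace slot 3: 2·((-5)+(-5)) − (-5) = -15 → (-5,-5,-15)
replace slot 1: 2·((-5)+(-15)) − (-5) = -35 → (-35,-5,-15)

-35,-5,-15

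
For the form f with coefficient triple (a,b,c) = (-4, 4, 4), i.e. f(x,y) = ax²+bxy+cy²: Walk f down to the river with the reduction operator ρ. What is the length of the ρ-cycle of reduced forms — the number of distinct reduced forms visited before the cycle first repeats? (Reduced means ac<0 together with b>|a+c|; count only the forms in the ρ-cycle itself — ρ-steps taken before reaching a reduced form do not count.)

D = 80, ⌊√D⌋ = 8
river: ρ → (4,4,-4)
river: ρ → (-4,4,4)
ρ-cycle length = 2 (tail of 0 descent steps not counted)

2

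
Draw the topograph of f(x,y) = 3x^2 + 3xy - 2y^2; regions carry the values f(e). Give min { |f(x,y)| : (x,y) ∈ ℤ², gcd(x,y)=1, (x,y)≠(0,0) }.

river: ρ → (-2,5,1)
river: ρ → (1,5,-2)
river: ρ → (-2,3,3)
river: ρ → (3,3,-2)
closes: descent 0, river 4
min |a| on river = 1

1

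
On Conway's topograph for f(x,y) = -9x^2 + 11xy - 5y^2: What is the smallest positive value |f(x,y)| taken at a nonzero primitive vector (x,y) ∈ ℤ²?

translate: b→7 (≡-11 mod 18), so (9,-11,5)→(9,7,3)
flip: (9,7,3)→(3,-7,9)
translate: b→-1 (≡-7 mod 6), so (3,-7,9)→(3,-1,5)
reduced (well bottom): (3,-1,5) with a≤c, −a<b≤a
well minimum |f| = |-3| = 3 (negative-definite)

3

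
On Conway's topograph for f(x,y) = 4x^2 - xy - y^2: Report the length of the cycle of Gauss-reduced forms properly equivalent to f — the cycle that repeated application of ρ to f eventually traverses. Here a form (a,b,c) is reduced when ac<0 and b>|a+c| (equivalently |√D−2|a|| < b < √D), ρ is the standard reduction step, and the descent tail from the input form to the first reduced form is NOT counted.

D = 17, ⌊√D⌋ = 4
descent: ρ → (-1,3,2)  [lands on river]
river: ρ → (2,1,-2)
river: ρ → (-2,3,1)
river: ρ → (1,3,-2)
river: ρ → (-2,1,2)
river: ρ → (2,3,-1)
ρ-cycle length = 6 (tail of 1 descent step not counted)

6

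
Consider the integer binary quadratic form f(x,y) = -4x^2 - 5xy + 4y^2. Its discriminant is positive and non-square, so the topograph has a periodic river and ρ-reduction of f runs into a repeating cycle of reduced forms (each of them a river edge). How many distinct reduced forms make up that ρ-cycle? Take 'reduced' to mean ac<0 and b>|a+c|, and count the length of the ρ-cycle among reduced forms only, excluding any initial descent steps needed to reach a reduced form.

D = 89, ⌊√D⌋ = 9
descent: ρ → (4,5,-4)  [lands on river]
river: ρ → (-4,3,5)
river: ρ → (5,7,-2)
river: ρ → (-2,9,1)
river: ρ → (1,9,-2)
river: ρ → (-2,7,5)
river: ρ → (5,3,-4)
river: ρ → (-4,5,4)
river: ρ → (4,3,-5)
river: ρ → (-5,7,2)
river: ρ → (2,9,-1)
river: ρ → (-1,9,2)
river: ρ → (2,7,-5)
river: ρ → (-5,3,4)
ρ-cycle length = 14 (tail of 1 descent step not counted)

14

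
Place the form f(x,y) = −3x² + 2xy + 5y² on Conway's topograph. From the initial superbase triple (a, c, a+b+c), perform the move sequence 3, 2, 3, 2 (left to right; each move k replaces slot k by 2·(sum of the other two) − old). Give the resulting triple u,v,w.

start (-3,5,4) = (f(1,0),f(0,1),f(1,1))
replace slot 3: 2·((-3)+5) − 4 = 0 → (-3,5,0)
replace slot 2: 2·((-3)+0) − 5 = -11 → (-3,-11,0)
replace slot 3: 2·((-3)+(-11)) − 0 = -28 → (-3,-11,-28)
replace slot 2: 2·((-3)+(-28)) − (-11) = -51 → (-3,-51,-28)

-3,-51,-28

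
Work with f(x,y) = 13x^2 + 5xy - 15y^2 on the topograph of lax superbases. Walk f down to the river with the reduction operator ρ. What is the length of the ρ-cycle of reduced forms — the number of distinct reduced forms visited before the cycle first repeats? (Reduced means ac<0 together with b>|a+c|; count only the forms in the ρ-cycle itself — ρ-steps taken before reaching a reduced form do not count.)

D = 805, ⌊√D⌋ = 28
river: ρ → (-15,25,3)
river: ρ → (3,23,-23)
river: ρ → (-23,23,3)
river: ρ → (3,25,-15)
river: ρ → (-15,5,13)
river: ρ → (13,21,-7)
river: ρ → (-7,21,13)
river: ρ → (13,5,-15)
ρ-cycle length = 8 (tail of 0 descent steps not counted)

8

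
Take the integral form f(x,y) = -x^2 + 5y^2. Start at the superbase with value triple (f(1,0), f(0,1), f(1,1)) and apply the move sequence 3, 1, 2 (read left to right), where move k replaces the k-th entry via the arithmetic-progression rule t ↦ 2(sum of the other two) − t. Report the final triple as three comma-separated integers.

start (-1,5,4) = (f(1,0),f(0,1),f(1,1))
replace slot 3: 2·((-1)+5) − 4 = 4 → (-1,5,4)
replace slot 1: 2·(5+4) − (-1) = 19 → (19,5,4)
replace slot 2: 2·(19+4) − 5 = 41 → (19,41,4)

19,41,4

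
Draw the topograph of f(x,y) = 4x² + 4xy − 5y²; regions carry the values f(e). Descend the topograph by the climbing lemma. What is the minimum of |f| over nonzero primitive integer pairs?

river: ρ → (-5,6,3)
river: ρ → (3,6,-5)
river: ρ → (-5,4,4)
river: ρ → (4,4,-5)
closes: descent 0, river 4
min |a| on river = 3

3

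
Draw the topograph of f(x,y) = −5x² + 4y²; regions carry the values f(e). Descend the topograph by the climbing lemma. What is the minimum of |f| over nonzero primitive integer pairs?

descent: ρ → (4,8,-1)  [lands on river]
river: ρ → (-1,8,4)
closes: descent 1, river 2
min |a| on river = 1

1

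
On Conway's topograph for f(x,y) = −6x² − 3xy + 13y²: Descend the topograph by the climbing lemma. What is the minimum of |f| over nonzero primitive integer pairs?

descent: ρ → (13,3,-6)
descent: ρ → (-6,9,10)  [lands on river]
river: ρ → (10,11,-5)
river: ρ → (-5,9,12)
river: ρ → (12,15,-2)
river: ρ → (-2,17,4)
river: ρ → (4,15,-6)
closes: descent 2, river 6
min |a| on river = 2

2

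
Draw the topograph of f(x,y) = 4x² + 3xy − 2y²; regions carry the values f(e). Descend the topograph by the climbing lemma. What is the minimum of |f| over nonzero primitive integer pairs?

river: ρ → (-2,5,2)
river: ρ → (2,3,-4)
river: ρ → (-4,5,1)
river: ρ → (1,5,-4)
river: ρ → (-4,3,2)
river: ρ → (2,5,-2)
river: ρ → (-2,3,4)
river: ρ → (4,5,-1)
river: ρ → (-1,5,4)
river: ρ → (4,3,-2)
closes: descent 0, river 10
min |a| on river = 1

1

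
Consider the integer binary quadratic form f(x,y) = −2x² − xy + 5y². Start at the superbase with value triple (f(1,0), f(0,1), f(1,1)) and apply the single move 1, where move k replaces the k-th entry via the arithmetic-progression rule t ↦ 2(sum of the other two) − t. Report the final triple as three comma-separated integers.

start (-2,5,2) = (f(1,0),f(0,1),f(1,1))
replace slot 1: 2·(5+2) − (-2) = 16 → (16,5,2)

16,5,2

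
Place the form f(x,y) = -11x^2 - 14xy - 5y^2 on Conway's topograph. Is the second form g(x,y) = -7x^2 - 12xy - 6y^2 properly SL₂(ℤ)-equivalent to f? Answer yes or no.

D₁ = -24, D₂ = -24
f is negative-definite; reduce −f:
−f: translate: b→-8 (≡14 mod 22), so (11,14,5)→(11,-8,2)
−f: flip: (11,-8,2)→(2,8,11)
−f: translate: b→0 (≡8 mod 4), so (2,8,11)→(2,0,3)
−f: reduced (well bottom): (2,0,3) with a≤c, −a<b≤a
flip sign back: reduced form of f is (-2,0,-3)
g is negative-definite; reduce −g:
−g: translate: b→-2 (≡12 mod 14), so (7,12,6)→(7,-2,1)
−g: flip: (7,-2,1)→(1,2,7)
−g: translate: b→0 (≡2 mod 2), so (1,2,7)→(1,0,6)
−g: reduced (well bottom): (1,0,6) with a≤c, −a<b≤a
flip sign back: reduced form of g is (-1,0,-6)
reduced forms (-2, 0, -3) vs (-1, 0, -6) ⇒ inequivalent

no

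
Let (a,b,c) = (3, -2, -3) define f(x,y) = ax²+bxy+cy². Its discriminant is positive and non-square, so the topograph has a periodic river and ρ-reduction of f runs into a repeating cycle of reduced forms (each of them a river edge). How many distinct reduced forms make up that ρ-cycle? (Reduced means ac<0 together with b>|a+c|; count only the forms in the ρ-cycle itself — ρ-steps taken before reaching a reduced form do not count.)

D = 40, ⌊√D⌋ = 6
descent: ρ → (-3,2,3)  [lands on river]
river: ρ → (3,4,-2)
river: ρ → (-2,4,3)
river: ρ → (3,2,-3)
river: ρ → (-3,4,2)
river: ρ → (2,4,-3)
ρ-cycle length = 6 (tail of 1 descent step not counted)

6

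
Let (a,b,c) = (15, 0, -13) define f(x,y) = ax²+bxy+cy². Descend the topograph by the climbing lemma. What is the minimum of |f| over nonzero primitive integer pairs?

descent: ρ → (-13,26,2)  [lands on river]
river: ρ → (2,26,-13)
closes: descent 1, river 2
min |a| on river = 2

2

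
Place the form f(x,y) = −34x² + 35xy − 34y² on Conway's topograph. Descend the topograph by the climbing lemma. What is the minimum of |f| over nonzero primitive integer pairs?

translate: b→33 (≡-35 mod 68), so (34,-35,34)→(34,33,33)
flip: (34,33,33)→(33,-33,34)
translate: b→33 (≡-33 mod 66), so (33,-33,34)→(33,33,34)
reduced (well bottom): (33,33,34) with a≤c, −a<b≤a
well minimum |f| = |-33| = 33 (negative-definite)

33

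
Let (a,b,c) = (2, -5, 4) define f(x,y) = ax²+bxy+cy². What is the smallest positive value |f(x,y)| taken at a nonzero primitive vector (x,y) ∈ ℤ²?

translate: b→-1 (≡-5 mod 4), so (2,-5,4)→(2,-1,1)
flip: (2,-1,1)→(1,1,2)
reduced (well bottom): (1,1,2) with a≤c, −a<b≤a
well minimum = a = 1

1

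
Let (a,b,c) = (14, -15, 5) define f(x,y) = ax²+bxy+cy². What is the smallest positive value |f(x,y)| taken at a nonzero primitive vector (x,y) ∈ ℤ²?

translate: b→13 (≡-15 mod 28), so (14,-15,5)→(14,13,4)
flip: (14,13,4)→(4,-13,14)
translate: b→3 (≡-13 mod 8), so (4,-13,14)→(4,3,4)
reduced (well bottom): (4,3,4) with a≤c, −a<b≤a
well minimum = a = 4

4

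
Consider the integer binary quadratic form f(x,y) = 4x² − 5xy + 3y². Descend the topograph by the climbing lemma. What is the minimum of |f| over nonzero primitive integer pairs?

translate: b→3 (≡-5 mod 8), so (4,-5,3)→(4,3,2)
flip: (4,3,2)→(2,-3,4)
translate: b→1 (≡-3 mod 4), so (2,-3,4)→(2,1,3)
reduced (well bottom): (2,1,3) with a≤c, −a<b≤a
well minimum = a = 2

2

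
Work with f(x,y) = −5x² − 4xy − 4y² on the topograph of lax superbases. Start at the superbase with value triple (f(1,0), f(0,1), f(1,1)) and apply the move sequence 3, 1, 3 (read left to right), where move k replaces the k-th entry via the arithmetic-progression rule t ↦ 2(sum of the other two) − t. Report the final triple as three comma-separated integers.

start (-5,-4,-13) = (f(1,0),f(0,1),f(1,1))
replace slot 3: 2·((-5)+(-4)) − (-13) = -5 → (-5,-4,-5)
replace slot 1: 2·((-4)+(-5)) − (-5) = -13 → (-13,-4,-5)
replace slot 3: 2·((-13)+(-4)) − (-5) = -29 → (-13,-4,-29)

-13,-4,-29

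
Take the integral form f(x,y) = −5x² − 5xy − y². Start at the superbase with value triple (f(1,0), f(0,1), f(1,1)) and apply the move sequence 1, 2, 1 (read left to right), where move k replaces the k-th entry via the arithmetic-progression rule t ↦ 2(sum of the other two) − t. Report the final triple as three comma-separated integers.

start (-5,-1,-11) = (f(1,0),f(0,1),f(1,1))
replace slot 1: 2·((-1)+(-11)) − (-5) = -19 → (-19,-1,-11)
replace slot 2: 2·((-19)+(-11)) − (-1) = -59 → (-19,-59,-11)
replace slot 1: 2·((-59)+(-11)) − (-19) = -121 → (-121,-59,-11)

-121,-59,-11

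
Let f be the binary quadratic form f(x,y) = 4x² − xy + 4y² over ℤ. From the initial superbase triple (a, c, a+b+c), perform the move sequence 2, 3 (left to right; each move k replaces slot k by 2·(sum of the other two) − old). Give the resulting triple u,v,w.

start (4,4,7) = (f(1,0),f(0,1),f(1,1))
replace slot 2: 2·(4+7) − 4 = 18 → (4,18,7)
replace slot 3: 2·(4+18) − 7 = 37 → (4,18,37)

4,18,37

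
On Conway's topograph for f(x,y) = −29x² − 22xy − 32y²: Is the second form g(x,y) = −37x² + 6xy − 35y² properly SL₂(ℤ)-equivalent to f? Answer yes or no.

D₁ = -3228, D₂ = -5144
discriminants differ ⇒ not SL₂(ℤ)-equivalent

no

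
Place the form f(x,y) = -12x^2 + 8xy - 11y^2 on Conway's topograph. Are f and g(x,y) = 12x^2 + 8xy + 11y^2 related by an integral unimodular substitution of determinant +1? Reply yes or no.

D₁ = -464, D₂ = -464
f is negative-definite; reduce −f:
−f: flip: (12,-8,11)→(11,8,12)
−f: reduced (well bottom): (11,8,12) with a≤c, −a<b≤a
flip sign back: reduced form of f is (-11,-8,-12)
g: flip: (12,8,11)→(11,-8,12)
g: reduced (well bottom): (11,-8,12) with a≤c, −a<b≤a
reduced forms (-11, -8, -12) vs (11, -8, 12) ⇒ inequivalent

no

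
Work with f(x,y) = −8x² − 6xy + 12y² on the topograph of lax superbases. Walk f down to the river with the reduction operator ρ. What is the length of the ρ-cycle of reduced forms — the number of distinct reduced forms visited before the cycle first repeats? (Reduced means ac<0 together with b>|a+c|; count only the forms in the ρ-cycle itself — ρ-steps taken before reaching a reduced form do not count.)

D = 420, ⌊√D⌋ = 20
descent: ρ → (12,6,-8)  [lands on river]
river: ρ → (-8,10,10)
river: ρ → (10,10,-8)
river: ρ → (-8,6,12)
river: ρ → (12,18,-2)
river: ρ → (-2,18,12)
ρ-cycle length = 6 (tail of 1 descent step not counted)

6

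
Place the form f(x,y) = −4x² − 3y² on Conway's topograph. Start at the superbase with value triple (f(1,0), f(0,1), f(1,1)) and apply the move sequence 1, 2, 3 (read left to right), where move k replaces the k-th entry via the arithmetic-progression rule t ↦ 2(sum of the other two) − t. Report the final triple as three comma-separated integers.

start (-4,-3,-7) = (f(1,0),f(0,1),f(1,1))
replace slot 1: 2·((-3)+(-7)) − (-4) = -16 → (-16,-3,-7)
replace slot 2: 2·((-16)+(-7)) − (-3) = -43 → (-16,-43,-7)
replace slot 3: 2·((-16)+(-43)) − (-7) = -111 → (-16,-43,-111)

-16,-43,-111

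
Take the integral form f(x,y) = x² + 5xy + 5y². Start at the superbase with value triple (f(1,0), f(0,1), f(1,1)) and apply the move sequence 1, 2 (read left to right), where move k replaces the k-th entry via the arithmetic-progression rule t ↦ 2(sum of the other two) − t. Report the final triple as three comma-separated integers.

start (1,5,11) = (f(1,0),f(0,1),f(1,1))
replace slot 1: 2·(5+11) − 1 = 31 → (31,5,11)
replace slot 2: 2·(31+11) − 5 = 79 → (31,79,11)

31,79,11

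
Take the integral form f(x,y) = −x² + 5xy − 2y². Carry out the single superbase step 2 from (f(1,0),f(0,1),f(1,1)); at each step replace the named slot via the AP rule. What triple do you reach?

start (-1,-2,2) = (f(1,0),f(0,1),f(1,1))
replace slot 2: 2·((-1)+2) − (-2) = 4 → (-1,4,2)

-1,4,2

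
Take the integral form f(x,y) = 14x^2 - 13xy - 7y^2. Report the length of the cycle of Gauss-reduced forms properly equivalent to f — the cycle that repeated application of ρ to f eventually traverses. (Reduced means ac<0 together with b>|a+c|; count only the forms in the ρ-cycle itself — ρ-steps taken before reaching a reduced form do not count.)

D = 561, ⌊√D⌋ = 23
descent: ρ → (-7,13,14)  [lands on river]
river: ρ → (14,15,-6)
river: ρ → (-6,21,5)
river: ρ → (5,19,-10)
river: ρ → (-10,21,3)
river: ρ → (3,21,-10)
river: ρ → (-10,19,5)
river: ρ → (5,21,-6)
river: ρ → (-6,15,14)
river: ρ → (14,13,-7)
river: ρ → (-7,15,12)
river: ρ → (12,9,-10)
river: ρ → (-10,11,11)
river: ρ → (11,11,-10)
river: ρ → (-10,9,12)
river: ρ → (12,15,-7)
ρ-cycle length = 16 (tail of 1 descent step not counted)

16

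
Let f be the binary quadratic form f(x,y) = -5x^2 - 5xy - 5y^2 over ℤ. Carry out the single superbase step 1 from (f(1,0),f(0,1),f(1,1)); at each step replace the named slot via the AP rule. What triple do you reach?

start (-5,-5,-15) = (f(1,0),f(0,1),f(1,1))
replace slot 1: 2·((-5)+(-15)) − (-5) = -35 → (-35,-5,-15)

-35,-5,-15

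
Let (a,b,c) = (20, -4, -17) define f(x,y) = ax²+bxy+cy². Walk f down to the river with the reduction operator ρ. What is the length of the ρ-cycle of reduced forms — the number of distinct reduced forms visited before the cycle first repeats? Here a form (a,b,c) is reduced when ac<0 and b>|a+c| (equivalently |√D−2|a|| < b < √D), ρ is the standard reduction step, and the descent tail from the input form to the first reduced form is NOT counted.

D = 1376, ⌊√D⌋ = 37
descent: ρ → (-17,4,20)  [lands on river]
river: ρ → (20,36,-1)
river: ρ → (-1,36,20)
river: ρ → (20,4,-17)
river: ρ → (-17,30,7)
river: ρ → (7,26,-25)
river: ρ → (-25,24,8)
river: ρ → (8,24,-25)
river: ρ → (-25,26,7)
river: ρ → (7,30,-17)
ρ-cycle length = 10 (tail of 1 descent step not counted)

10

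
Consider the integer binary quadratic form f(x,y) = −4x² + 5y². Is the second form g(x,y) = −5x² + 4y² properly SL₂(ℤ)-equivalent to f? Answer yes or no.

D₁ = 80, D₂ = 80
river cycle of f (length 2): (-4, 8, 1), (1, 8, -4)
river cycle of g (length 2): (4, 8, -1), (-1, 8, 4)
cycles differ ⇒ inequivalent

no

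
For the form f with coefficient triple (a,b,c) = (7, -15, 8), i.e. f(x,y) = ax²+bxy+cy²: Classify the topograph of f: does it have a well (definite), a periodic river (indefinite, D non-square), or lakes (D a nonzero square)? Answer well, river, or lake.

D = b²−4ac = (-15)² − 4·7·8 = 1
D = 1² is a perfect square ⇒ form factors over ℤ ⇒ lakes

lake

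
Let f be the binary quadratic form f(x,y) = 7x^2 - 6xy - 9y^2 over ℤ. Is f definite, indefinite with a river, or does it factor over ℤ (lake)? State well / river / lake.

D = b²−4ac = (-6)² − 4·7·(-9) = 288
D > 0 non-square ⇒ indefinite ⇒ periodic river

river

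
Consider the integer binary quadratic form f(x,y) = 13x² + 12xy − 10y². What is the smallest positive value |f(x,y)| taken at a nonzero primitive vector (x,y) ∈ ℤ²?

river: ρ → (-10,8,15)
river: ρ → (15,22,-3)
river: ρ → (-3,20,22)
river: ρ → (22,24,-1)
river: ρ → (-1,24,22)
river: ρ → (22,20,-3)
river: ρ → (-3,22,15)
river: ρ → (15,8,-10)
river: ρ → (-10,12,13)
river: ρ → (13,14,-9)
river: ρ → (-9,22,5)
river: ρ → (5,18,-17)
river: ρ → (-17,16,6)
river: ρ → (6,20,-11)
river: ρ → (-11,24,2)
river: ρ → (2,24,-11)
river: ρ → (-11,20,6)
river: ρ → (6,16,-17)
river: ρ → (-17,18,5)
river: ρ → (5,22,-9)
river: ρ → (-9,14,13)
river: ρ → (13,12,-10)
closes: descent 0, river 22
min |a| on river = 1

1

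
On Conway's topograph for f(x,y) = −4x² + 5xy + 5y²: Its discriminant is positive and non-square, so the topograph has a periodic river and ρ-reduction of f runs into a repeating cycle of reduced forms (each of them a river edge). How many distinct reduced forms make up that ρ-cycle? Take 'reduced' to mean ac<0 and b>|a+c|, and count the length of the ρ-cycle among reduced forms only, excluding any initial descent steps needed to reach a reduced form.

D = 105, ⌊√D⌋ = 10
river: ρ → (5,5,-4)
river: ρ → (-4,3,6)
river: ρ → (6,9,-1)
river: ρ → (-1,9,6)
river: ρ → (6,3,-4)
river: ρ → (-4,5,5)
ρ-cycle length = 6 (tail of 0 descent steps not counted)

6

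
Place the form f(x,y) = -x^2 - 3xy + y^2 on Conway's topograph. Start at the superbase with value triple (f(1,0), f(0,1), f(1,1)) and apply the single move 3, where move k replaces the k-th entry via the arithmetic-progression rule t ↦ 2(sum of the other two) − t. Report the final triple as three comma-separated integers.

start (-1,1,-3) = (f(1,0),f(0,1),f(1,1))
replace slot 3: 2·((-1)+1) − (-3) = 3 → (-1,1,3)

-1,1,3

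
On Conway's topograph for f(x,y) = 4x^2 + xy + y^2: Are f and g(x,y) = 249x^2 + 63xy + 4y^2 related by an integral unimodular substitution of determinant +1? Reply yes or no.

D₁ = -15, D₂ = -15
f: flip: (4,1,1)→(1,-1,4)
f: translate: b→1 (≡-1 mod 2), so (1,-1,4)→(1,1,4)
f: reduced (well bottom): (1,1,4) with a≤c, −a<b≤a
g: flip: (249,63,4)→(4,-63,249)
g: translate: b→1 (≡-63 mod 8), so (4,-63,249)→(4,1,1)
g: flip: (4,1,1)→(1,-1,4)
g: translate: b→1 (≡-1 mod 2), so (1,-1,4)→(1,1,4)
g: reduced (well bottom): (1,1,4) with a≤c, −a<b≤a
reduced forms (1, 1, 4) vs (1, 1, 4) ⇒ equivalent

yes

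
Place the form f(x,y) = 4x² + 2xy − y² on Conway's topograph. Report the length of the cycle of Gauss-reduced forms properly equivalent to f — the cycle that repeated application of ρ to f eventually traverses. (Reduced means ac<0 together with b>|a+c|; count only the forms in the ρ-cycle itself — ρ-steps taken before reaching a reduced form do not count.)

D = 20, ⌊√D⌋ = 4
descent: ρ → (-1,4,1)  [lands on river]
river: ρ → (1,4,-1)
ρ-cycle length = 2 (tail of 1 descent step not counted)

2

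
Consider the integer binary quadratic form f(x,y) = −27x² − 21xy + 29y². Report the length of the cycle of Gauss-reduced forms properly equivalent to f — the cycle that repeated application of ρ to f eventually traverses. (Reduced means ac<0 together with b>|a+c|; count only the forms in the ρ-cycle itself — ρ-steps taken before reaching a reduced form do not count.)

D = 3573, ⌊√D⌋ = 59
descent: ρ → (29,21,-27)  [lands on river]
river: ρ → (-27,33,23)
river: ρ → (23,59,-1)
river: ρ → (-1,59,23)
river: ρ → (23,33,-27)
river: ρ → (-27,21,29)
river: ρ → (29,37,-19)
river: ρ → (-19,39,27)
river: ρ → (27,15,-31)
river: ρ → (-31,47,11)
river: ρ → (11,41,-43)
river: ρ → (-43,45,9)
river: ρ → (9,45,-43)
river: ρ → (-43,41,11)
river: ρ → (11,47,-31)
river: ρ → (-31,15,27)
river: ρ → (27,39,-19)
river: ρ → (-19,37,29)
ρ-cycle length = 18 (tail of 1 descent step not counted)

18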